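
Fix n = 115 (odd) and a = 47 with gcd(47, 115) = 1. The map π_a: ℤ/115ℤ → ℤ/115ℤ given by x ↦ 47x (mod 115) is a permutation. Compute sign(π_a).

Start at x=47: 47 → 24 → 93 → 1 → 47 (one orbit).
π_47 has 46 disjoint cycles with lengths [4, 4, 4, 4, 4, 4, 4, 4, 4, 4, 4, 4, 4, 4, 4, 4, 4, 4, 4, 4, 4, 4, 4, 1, 1, 1, 1, 1, 1, 1, 1, 1, 1, 1, 1, 1, 1, 1, 1, 1, 1, 1, 1, 1, 1, 1] on {0,…,114}.
46 cycles on 115: each ℓ→(−1)^(ℓ−1), product (−1)^69 = -1.
The Jacobi symbol (47|115) = -1 (Zolotarev) agrees.

-1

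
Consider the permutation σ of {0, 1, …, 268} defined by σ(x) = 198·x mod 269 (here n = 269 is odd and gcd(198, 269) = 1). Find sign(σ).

Trace 17: π^k(17) = [17, 138, 155, 24, 179, 203, 113] for k=0..6.
Decompose π into cycles: lengths [268, 1] (2 cycles, including the fixed point 0).
Σ(ℓ_i−1) = 269−2 = 267; sign = (−1)^267 = -1.

-1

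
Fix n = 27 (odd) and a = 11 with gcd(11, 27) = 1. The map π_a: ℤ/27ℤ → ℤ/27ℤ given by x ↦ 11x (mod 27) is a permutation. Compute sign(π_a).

Start at x=7: 7 → 23 → 10 → 2 → 22 → 26 → 16 → … (one orbit).
Cycle lengths of π_11 on ℤ/27ℤ: [18, 6, 2, 1]; 4 cycles in total.
sign(π) = (−1)^{n − #cycles} = (−1)^{27−4} = (−1)^23 = -1.
Via Zolotarev, sign(π_{11}) = (11|27) = -1.

-1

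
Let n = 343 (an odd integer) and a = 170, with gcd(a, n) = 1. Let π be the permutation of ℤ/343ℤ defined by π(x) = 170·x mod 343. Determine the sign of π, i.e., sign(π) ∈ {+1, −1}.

Trace 79: π^k(79) = [79, 53, 92, 205, 207, 204, 37] for k=0..6.
Cycle lengths of π_170 on ℤ/343ℤ: [147, 147, 21, 21, 3, 3, 1]; 7 cycles in total.
With 7 cycles on 343 points, sign = (−1)^{343−7} = +1.
The Jacobi symbol (170|343) = +1 (Zolotarev) agrees.

+1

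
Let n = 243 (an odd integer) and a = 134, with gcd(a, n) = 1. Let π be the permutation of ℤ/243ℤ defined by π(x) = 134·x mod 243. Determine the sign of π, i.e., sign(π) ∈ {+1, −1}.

-1

Trace 28: π^k(28) = [28, 107, 1, 134, 217, 161, 190] for k=0..6.
Decompose π into cycles: lengths [18, 18, 18, 18, 18, 18, 18, 18, 18, 6, 6, 6, 6, 6, 6, 6, 6, 6, 2, 2, 2, 2, 2, 2, 2, 2, 2, 2, 2, 2, 2, 1] (32 cycles, including the fixed point 0).
With 32 cycles on 243 points, sign = (−1)^{243−32} = -1.
Via Zolotarev, sign(π_{134}) = (134|243) = -1.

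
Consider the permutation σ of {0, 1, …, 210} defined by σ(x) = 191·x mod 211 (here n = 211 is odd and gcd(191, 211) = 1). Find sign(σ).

-1

Start at x=129: 129 → 163 → 116 → 1 → 191 → 189 → 18 → … (one orbit).
Decompose π into cycles: lengths [210, 1] (2 cycles, including the fixed point 0).
Σ(ℓ_i−1) = 211−2 = 209; sign = (−1)^209 = -1.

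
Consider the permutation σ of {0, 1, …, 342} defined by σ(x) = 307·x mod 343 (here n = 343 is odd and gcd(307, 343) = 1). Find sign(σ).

-1

Trace 218: π^k(218) = [218, 41, 239, 314, 15, 146, 232] for k=0..6.
Decompose π into cycles: lengths [98, 98, 98, 14, 14, 14, 2, 2, 2, 1] (10 cycles, including the fixed point 0).
Σ(ℓ_i−1) = 343−10 = 333; sign = (−1)^333 = -1.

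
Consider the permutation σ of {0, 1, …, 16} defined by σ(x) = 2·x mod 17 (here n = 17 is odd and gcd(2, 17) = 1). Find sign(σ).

+1

Orbit of 9 under x↦2x: [9, 1, 2, 4, 8, 16, 15]… (length divides ord_17(2)).
3 cycles of lengths [8, 8, 1].
3 cycles on 17: each ℓ→(−1)^(ℓ−1), product (−1)^14 = +1.
Check: (2/17) = +1 by Zolotarev.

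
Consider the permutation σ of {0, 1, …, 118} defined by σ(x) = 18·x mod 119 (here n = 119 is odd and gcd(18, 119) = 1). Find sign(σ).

Trace 18: π^k(18) = [18, 86, 1] for k=0..2.
51 cycles of lengths [3, 3, 3, 3, 3, 3, 3, 3, 3, 3, 3, 3, 3, 3, 3, 3, 3, 3, 3, 3, 3, 3, 3, 3, 3, 3, 3, 3, 3, 3, 3, 3, 3, 3, 1, 1, 1, 1, 1, 1, 1, 1, 1, 1, 1, 1, 1, 1, 1, 1, 1].
Σ(ℓ_i−1) = 119−51 = 68; sign = (−1)^68 = +1.
Zolotarev: (18|119) = +1, matching the cycle-count sign.

+1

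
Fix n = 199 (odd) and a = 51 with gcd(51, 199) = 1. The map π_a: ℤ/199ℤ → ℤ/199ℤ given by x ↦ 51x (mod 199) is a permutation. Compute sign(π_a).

+1

Trace 81: π^k(81) = [81, 151, 139, 124, 155, 144, 180] for k=0..6.
Cycle lengths of π_51 on ℤ/199ℤ: [99, 99, 1]; 3 cycles in total.
With 3 cycles on 199 points, sign = (−1)^{199−3} = +1.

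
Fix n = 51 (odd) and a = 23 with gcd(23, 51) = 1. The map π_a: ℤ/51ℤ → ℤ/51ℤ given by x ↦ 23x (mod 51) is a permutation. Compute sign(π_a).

Start at x=29: 29 → 4 → 41 → 25 → 14 → 16 → 11 → … (one orbit).
π_23 has 5 disjoint cycles with lengths [16, 16, 16, 2, 1] on {0,…,50}.
Σ(ℓ_i−1) = 51−5 = 46; sign = (−1)^46 = +1.

+1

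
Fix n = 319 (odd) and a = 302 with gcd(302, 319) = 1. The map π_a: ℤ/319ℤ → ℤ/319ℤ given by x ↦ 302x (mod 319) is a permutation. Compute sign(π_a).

Trace 157: π^k(157) = [157, 202, 75, 1, 302, 289, 191] for k=0..6.
Decompose π into cycles: lengths [20, 20, 20, 20, 20, 20, 20, 20, 20, 20, 20, 20, 20, 20, 5, 5, 4, 4, 4, 4, 4, 4, 4, 1] (24 cycles, including the fixed point 0).
n − c = 319 − 24 = 295; sign = (−1)^295 = -1.
Zolotarev: (302|319) = -1, matching the cycle-count sign.

-1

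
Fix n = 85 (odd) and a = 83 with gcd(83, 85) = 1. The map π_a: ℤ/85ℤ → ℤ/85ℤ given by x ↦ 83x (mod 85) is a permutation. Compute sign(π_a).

Start at x=1: 1 → 83 → 4 → 77 → 16 → 53 → 64 → … (one orbit).
π_83 has 12 disjoint cycles with lengths [8, 8, 8, 8, 8, 8, 8, 8, 8, 8, 4, 1] on {0,…,84}.
With 12 cycles on 85 points, sign = (−1)^{85−12} = -1.
The Jacobi symbol (83|85) = -1 (Zolotarev) agrees.

-1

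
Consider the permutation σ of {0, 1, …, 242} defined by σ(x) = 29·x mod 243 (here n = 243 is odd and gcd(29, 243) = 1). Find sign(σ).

Orbit of 131 under x↦29x: [131, 154, 92, 238, 98, 169, 41]… (length divides ord_243(29)).
Decompose π into cycles: lengths [162, 54, 18, 6, 2, 1] (6 cycles, including the fixed point 0).
n − c = 243 − 6 = 237; sign = (−1)^237 = -1.
(29|243)_J = -1 (Zolotarev's lemma cross-check).

-1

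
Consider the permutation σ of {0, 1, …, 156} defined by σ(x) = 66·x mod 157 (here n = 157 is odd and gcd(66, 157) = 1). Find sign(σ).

Orbit of 85 under x↦66x: [85, 115, 54, 110, 38, 153, 50]… (length divides ord_157(66)).
Decompose π into cycles: lengths [156, 1] (2 cycles, including the fixed point 0).
157 − 2 = 155 transpositions; sign(π) = (−1)^155 = -1.

-1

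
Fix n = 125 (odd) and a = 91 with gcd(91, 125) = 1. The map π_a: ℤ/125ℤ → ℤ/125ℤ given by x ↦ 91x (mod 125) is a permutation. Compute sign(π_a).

+1

Orbit of 111 under x↦91x: [111, 101, 66, 6, 46, 61, 51]… (length divides ord_125(91)).
13 cycles of lengths [25, 25, 25, 25, 5, 5, 5, 5, 1, 1, 1, 1, 1].
125 − 13 = 112 transpositions; sign(π) = (−1)^112 = +1.
(91|125)_J = +1 (Zolotarev's lemma cross-check).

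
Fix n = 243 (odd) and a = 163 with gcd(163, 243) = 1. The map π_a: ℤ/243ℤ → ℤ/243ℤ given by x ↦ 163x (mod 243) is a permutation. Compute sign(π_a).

Orbit of 1 under x↦163x: [1, 163, 82]… (length divides ord_243(163)).
Decompose π into cycles: lengths [3, 3, 3, 3, 3, 3, 3, 3, 3, 3, 3, 3, 3, 3, 3, 3, 3, 3, 3, 3, 3, 3, 3, 3, 3, 3, 3, 3, 3, 3, 3, 3, 3, 3, 3, 3, 3, 3, 3, 3, 3, 3, 3, 3, 3, 3, 3, 3, 3, 3, 3, 3, 3, 3, 1, 1, 1, 1, 1, 1, 1, 1, 1, 1, 1, 1, 1, 1, 1, 1, 1, 1, 1, 1, 1, 1, 1, 1, 1, 1, 1, 1, 1, 1, 1, 1, 1, 1, 1, 1, 1, 1, 1, 1, 1, 1, 1, 1, 1, 1, 1, 1, 1, 1, 1, 1, 1, 1, 1, 1, 1, 1, 1, 1, 1, 1, 1, 1, 1, 1, 1, 1, 1, 1, 1, 1, 1, 1, 1, 1, 1, 1, 1, 1, 1] (135 cycles, including the fixed point 0).
135 cycles on 243: each ℓ→(−1)^(ℓ−1), product (−1)^108 = +1.
Check: (163/243) = +1 by Zolotarev.

+1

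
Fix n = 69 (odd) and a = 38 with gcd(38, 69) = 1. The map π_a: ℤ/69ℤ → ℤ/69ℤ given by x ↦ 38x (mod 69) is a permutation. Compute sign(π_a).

Trace 16: π^k(16) = [16, 56, 58, 65, 55, 20, 1] for k=0..6.
π_38 has 5 disjoint cycles with lengths [22, 22, 22, 2, 1] on {0,…,68}.
With 5 cycles on 69 points, sign = (−1)^{69−5} = +1.
Check: (38/69) = +1 by Zolotarev.

+1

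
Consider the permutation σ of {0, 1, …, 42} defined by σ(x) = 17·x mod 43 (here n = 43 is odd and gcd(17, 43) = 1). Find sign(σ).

+1

Start at x=16: 16 → 14 → 23 → 4 → 25 → 38 → 1 → … (one orbit).
The orbit structure of x ↦ 17x mod 43: 3 orbits of sizes [21, 21, 1].
With 3 cycles on 43 points, sign = (−1)^{43−3} = +1.
Zolotarev: (17|43) = +1, matching the cycle-count sign.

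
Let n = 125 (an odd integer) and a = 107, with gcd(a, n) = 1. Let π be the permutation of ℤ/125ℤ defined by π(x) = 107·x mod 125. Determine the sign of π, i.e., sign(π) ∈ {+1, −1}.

Trace 43: π^k(43) = [43, 101, 57, 99, 93, 76, 7] for k=0..6.
The orbit structure of x ↦ 107x mod 125: 12 orbits of sizes [20, 20, 20, 20, 20, 4, 4, 4, 4, 4, 4, 1].
With 12 cycles on 125 points, sign = (−1)^{125−12} = -1.
Check: (107/125) = -1 by Zolotarev.

-1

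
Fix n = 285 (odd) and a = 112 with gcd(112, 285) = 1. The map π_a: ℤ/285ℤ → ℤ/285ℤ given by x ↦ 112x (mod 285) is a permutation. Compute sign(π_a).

Start at x=16: 16 → 82 → 64 → 43 → 256 → 172 → 169 → … (one orbit).
The orbit structure of x ↦ 112x mod 285: 18 orbits of sizes [36, 36, 36, 36, 36, 36, 9, 9, 9, 9, 9, 9, 4, 4, 4, 1, 1, 1].
Σ(ℓ_i−1) = 285−18 = 267; sign = (−1)^267 = -1.

-1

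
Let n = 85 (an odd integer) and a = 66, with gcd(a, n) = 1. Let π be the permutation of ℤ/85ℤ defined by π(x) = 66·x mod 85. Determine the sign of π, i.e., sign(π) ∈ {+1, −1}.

Start at x=26: 26 → 16 → 36 → 81 → 76 → 1 → 66 → … (one orbit).
Decompose π into cycles: lengths [8, 8, 8, 8, 8, 8, 8, 8, 8, 8, 1, 1, 1, 1, 1] (15 cycles, including the fixed point 0).
85 − 15 = 70 transpositions; sign(π) = (−1)^70 = +1.
(66|85)_J = +1 (Zolotarev's lemma cross-check).

+1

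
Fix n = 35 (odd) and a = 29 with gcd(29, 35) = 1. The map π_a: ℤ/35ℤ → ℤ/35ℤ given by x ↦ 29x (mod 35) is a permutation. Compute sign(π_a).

+1

Orbit of 1 under x↦29x: [1, 29]… (length divides ord_35(29)).
Cycle type of π: 2×14 + 1×7; total 21 cycles.
35 − 21 = 14 transpositions; sign(π) = (−1)^14 = +1.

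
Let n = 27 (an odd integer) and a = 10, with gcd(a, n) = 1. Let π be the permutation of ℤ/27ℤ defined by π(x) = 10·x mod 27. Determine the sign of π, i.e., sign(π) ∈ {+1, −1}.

+1

Orbit of 19 under x↦10x: [19, 1, 10]… (length divides ord_27(10)).
15 cycles of lengths [3, 3, 3, 3, 3, 3, 1, 1, 1, 1, 1, 1, 1, 1, 1].
With 15 cycles on 27 points, sign = (−1)^{27−15} = +1.
Check: (10/27) = +1 by Zolotarev.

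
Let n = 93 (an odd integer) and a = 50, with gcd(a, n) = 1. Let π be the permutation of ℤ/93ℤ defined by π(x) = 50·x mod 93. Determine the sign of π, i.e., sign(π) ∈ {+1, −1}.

Start at x=67: 67 → 2 → 7 → 71 → 16 → 56 → 10 → … (one orbit).
Decompose π into cycles: lengths [30, 30, 15, 15, 2, 1] (6 cycles, including the fixed point 0).
Σ(ℓ_i−1) = 93−6 = 87; sign = (−1)^87 = -1.
The Jacobi symbol (50|93) = -1 (Zolotarev) agrees.

-1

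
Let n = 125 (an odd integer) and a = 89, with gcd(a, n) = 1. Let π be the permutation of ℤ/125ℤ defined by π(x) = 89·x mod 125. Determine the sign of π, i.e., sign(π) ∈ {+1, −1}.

+1

Trace 16: π^k(16) = [16, 49, 111, 4, 106, 59, 1] for k=0..6.
Cycle type of π: 50×2 + 10×2 + 2×2 + 1; total 7 cycles.
125 − 7 = 118 transpositions; sign(π) = (−1)^118 = +1.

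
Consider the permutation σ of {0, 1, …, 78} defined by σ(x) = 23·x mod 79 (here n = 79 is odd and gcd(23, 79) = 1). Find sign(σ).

+1

Trace 55: π^k(55) = [55, 1, 23] for k=0..2.
Cycle type of π: 3×26 + 1; total 27 cycles.
With 27 cycles on 79 points, sign = (−1)^{79−27} = +1.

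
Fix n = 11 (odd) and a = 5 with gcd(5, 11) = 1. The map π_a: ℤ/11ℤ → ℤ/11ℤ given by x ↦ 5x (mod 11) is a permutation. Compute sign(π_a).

Orbit of 3 under x↦5x: [3, 4, 9, 1, 5]… (length divides ord_11(5)).
Cycle lengths of π_5 on ℤ/11ℤ: [5, 5, 1]; 3 cycles in total.
sign(π) = (−1)^{n − #cycles} = (−1)^{11−3} = (−1)^8 = +1.

+1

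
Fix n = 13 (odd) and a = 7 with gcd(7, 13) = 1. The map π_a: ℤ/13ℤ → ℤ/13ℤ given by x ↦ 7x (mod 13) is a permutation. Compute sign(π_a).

Orbit of 8 under x↦7x: [8, 4, 2, 1, 7, 10, 5]… (length divides ord_13(7)).
2 cycles of lengths [12, 1].
sign(π) = (−1)^{n − #cycles} = (−1)^{13−2} = (−1)^11 = -1.
Zolotarev: (7|13) = -1, matching the cycle-count sign.

-1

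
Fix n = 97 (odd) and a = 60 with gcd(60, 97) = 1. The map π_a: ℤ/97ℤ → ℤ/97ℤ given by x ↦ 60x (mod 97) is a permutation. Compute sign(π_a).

Trace 14: π^k(14) = [14, 64, 57, 25, 45, 81, 10] for k=0..6.
π_60 has 2 disjoint cycles with lengths [96, 1] on {0,…,96}.
With 2 cycles on 97 points, sign = (−1)^{97−2} = -1.

-1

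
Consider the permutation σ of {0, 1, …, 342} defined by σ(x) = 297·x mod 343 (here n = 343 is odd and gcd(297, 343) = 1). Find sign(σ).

-1

Trace 293: π^k(293) = [293, 242, 187, 316, 213, 149, 6] for k=0..6.
The orbit structure of x ↦ 297x mod 343: 4 orbits of sizes [294, 42, 6, 1].
With 4 cycles on 343 points, sign = (−1)^{343−4} = -1.
Via Zolotarev, sign(π_{297}) = (297|343) = -1.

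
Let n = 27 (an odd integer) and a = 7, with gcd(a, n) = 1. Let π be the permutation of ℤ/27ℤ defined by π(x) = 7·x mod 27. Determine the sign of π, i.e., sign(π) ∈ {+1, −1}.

Trace 19: π^k(19) = [19, 25, 13, 10, 16, 4, 1] for k=0..6.
Cycle type of π: 9×2 + 3×2 + 1×3; total 7 cycles.
With 7 cycles on 27 points, sign = (−1)^{27−7} = +1.
The Jacobi symbol (7|27) = +1 (Zolotarev) agrees.

+1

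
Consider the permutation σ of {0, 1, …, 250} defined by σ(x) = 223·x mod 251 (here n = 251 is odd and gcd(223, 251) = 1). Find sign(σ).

Orbit of 246 under x↦223x: [246, 140, 96, 73, 215, 4, 139]… (length divides ord_251(223)).
π_223 has 2 disjoint cycles with lengths [250, 1] on {0,…,250}.
With 2 cycles on 251 points, sign = (−1)^{251−2} = -1.
Check: (223/251) = -1 by Zolotarev.

-1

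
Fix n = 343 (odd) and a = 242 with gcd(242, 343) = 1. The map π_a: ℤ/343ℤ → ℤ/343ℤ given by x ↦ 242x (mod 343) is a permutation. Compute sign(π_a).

Start at x=123: 123 → 268 → 29 → 158 → 163 → 1 → 242 → … (one orbit).
π_242 has 7 disjoint cycles with lengths [147, 147, 21, 21, 3, 3, 1] on {0,…,342}.
sign(π) = (−1)^{n − #cycles} = (−1)^{343−7} = (−1)^336 = +1.
Via Zolotarev, sign(π_{242}) = (242|343) = +1.

+1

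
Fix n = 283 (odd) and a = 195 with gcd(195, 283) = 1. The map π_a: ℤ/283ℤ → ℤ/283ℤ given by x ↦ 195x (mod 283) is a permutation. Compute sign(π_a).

+1

Start at x=227: 227 → 117 → 175 → 165 → 196 → 15 → 95 → … (one orbit).
Cycle lengths of π_195 on ℤ/283ℤ: [141, 141, 1]; 3 cycles in total.
3 cycles on 283: each ℓ→(−1)^(ℓ−1), product (−1)^280 = +1.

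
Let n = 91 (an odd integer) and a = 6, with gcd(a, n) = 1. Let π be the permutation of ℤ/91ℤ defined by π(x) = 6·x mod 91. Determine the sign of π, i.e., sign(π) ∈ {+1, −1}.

Start at x=34: 34 → 22 → 41 → 64 → 20 → 29 → 83 → … (one orbit).
Decompose π into cycles: lengths [12, 12, 12, 12, 12, 12, 12, 2, 2, 2, 1] (11 cycles, including the fixed point 0).
n − c = 91 − 11 = 80; sign = (−1)^80 = +1.

+1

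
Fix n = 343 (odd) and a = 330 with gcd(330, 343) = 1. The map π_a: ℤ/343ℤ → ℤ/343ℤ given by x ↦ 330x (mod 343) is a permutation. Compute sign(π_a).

+1

Start at x=71: 71 → 106 → 337 → 78 → 15 → 148 → 134 → … (one orbit).
Cycle lengths of π_330 on ℤ/343ℤ: [49, 49, 49, 49, 49, 49, 7, 7, 7, 7, 7, 7, 1, 1, 1, 1, 1, 1, 1]; 19 cycles in total.
343 − 19 = 324 transpositions; sign(π) = (−1)^324 = +1.
Zolotarev: (330|343) = +1, matching the cycle-count sign.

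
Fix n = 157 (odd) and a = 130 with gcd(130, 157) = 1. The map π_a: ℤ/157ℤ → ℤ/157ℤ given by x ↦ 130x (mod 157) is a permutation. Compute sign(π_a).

Orbit of 39 under x↦130x: [39, 46, 14, 93, 1, 130, 101]… (length divides ord_157(130)).
The orbit structure of x ↦ 130x mod 157: 13 orbits of sizes [13, 13, 13, 13, 13, 13, 13, 13, 13, 13, 13, 13, 1].
157 − 13 = 144 transpositions; sign(π) = (−1)^144 = +1.
Check: (130/157) = +1 by Zolotarev.

+1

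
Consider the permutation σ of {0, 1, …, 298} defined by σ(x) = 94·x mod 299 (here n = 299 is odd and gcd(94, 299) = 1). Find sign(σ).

+1

Start at x=3: 3 → 282 → 196 → 185 → 48 → 27 → 146 → … (one orbit).
Cycle type of π: 33×8 + 11×2 + 3×4 + 1; total 15 cycles.
With 15 cycles on 299 points, sign = (−1)^{299−15} = +1.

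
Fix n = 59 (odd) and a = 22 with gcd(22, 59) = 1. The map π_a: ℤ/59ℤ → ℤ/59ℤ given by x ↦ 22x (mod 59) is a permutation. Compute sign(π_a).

+1

Start at x=3: 3 → 7 → 36 → 25 → 19 → 5 → 51 → … (one orbit).
The orbit structure of x ↦ 22x mod 59: 3 orbits of sizes [29, 29, 1].
With 3 cycles on 59 points, sign = (−1)^{59−3} = +1.
Check: (22/59) = +1 by Zolotarev.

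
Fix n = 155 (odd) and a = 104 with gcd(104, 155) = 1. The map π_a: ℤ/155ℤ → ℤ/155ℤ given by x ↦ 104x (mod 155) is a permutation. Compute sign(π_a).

Trace 44: π^k(44) = [44, 81, 54, 36, 24, 16, 114] for k=0..6.
The orbit structure of x ↦ 104x mod 155: 8 orbits of sizes [30, 30, 30, 30, 30, 2, 2, 1].
8 cycles on 155: each ℓ→(−1)^(ℓ−1), product (−1)^147 = -1.

-1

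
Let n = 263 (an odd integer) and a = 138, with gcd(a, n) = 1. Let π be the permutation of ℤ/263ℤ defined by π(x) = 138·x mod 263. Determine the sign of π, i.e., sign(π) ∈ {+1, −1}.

+1

Orbit of 176 under x↦138x: [176, 92, 72, 205, 149, 48, 49]… (length divides ord_263(138)).
Cycle lengths of π_138 on ℤ/263ℤ: [131, 131, 1]; 3 cycles in total.
n − c = 263 − 3 = 260; sign = (−1)^260 = +1.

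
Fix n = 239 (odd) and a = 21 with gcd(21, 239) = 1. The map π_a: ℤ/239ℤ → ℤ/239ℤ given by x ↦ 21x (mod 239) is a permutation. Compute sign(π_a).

Orbit of 195 under x↦21x: [195, 32, 194, 11, 231, 71, 57]… (length divides ord_239(21)).
2 cycles of lengths [238, 1].
239 − 2 = 237 transpositions; sign(π) = (−1)^237 = -1.
Zolotarev: (21|239) = -1, matching the cycle-count sign.

-1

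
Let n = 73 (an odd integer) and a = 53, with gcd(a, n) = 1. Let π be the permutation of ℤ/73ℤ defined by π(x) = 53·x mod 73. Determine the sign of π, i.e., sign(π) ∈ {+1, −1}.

Trace 68: π^k(68) = [68, 27, 44, 69, 7, 6, 26] for k=0..6.
The orbit structure of x ↦ 53x mod 73: 2 orbits of sizes [72, 1].
2 cycles on 73: each ℓ→(−1)^(ℓ−1), product (−1)^71 = -1.
The Jacobi symbol (53|73) = -1 (Zolotarev) agrees.

-1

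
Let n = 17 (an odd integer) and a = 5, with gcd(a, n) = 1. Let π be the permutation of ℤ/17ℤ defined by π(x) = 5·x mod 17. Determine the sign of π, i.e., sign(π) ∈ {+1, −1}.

Orbit of 15 under x↦5x: [15, 7, 1, 5, 8, 6, 13]… (length divides ord_17(5)).
Cycle type of π: 16 + 1; total 2 cycles.
With 2 cycles on 17 points, sign = (−1)^{17−2} = -1.

-1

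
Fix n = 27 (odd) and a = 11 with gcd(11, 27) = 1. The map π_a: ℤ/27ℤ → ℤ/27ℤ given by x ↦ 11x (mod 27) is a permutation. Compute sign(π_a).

-1

Start at x=14: 14 → 19 → 20 → 4 → 17 → 25 → 5 → … (one orbit).
4 cycles of lengths [18, 6, 2, 1].
sign(π) = (−1)^{n − #cycles} = (−1)^{27−4} = (−1)^23 = -1.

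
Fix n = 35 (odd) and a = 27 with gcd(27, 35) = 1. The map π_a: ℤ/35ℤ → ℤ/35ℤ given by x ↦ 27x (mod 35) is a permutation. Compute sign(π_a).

+1

Trace 27: π^k(27) = [27, 29, 13, 1] for k=0..3.
Cycle lengths of π_27 on ℤ/35ℤ: [4, 4, 4, 4, 4, 4, 4, 2, 2, 2, 1]; 11 cycles in total.
Σ(ℓ_i−1) = 35−11 = 24; sign = (−1)^24 = +1.
Zolotarev: (27|35) = +1, matching the cycle-count sign.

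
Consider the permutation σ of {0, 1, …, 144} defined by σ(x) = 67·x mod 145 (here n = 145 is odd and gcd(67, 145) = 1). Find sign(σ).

-1

Orbit of 62 under x↦67x: [62, 94, 63, 16, 57, 49, 93]… (length divides ord_145(67)).
Cycle lengths of π_67 on ℤ/145ℤ: [28, 28, 28, 28, 14, 14, 4, 1]; 8 cycles in total.
sign(π) = (−1)^{n − #cycles} = (−1)^{145−8} = (−1)^137 = -1.
Check: (67/145) = -1 by Zolotarev.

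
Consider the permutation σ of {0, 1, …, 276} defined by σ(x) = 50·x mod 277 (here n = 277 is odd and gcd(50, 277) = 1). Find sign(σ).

-1

Trace 37: π^k(37) = [37, 188, 259, 208, 151, 71, 226] for k=0..6.
2 cycles of lengths [276, 1].
With 2 cycles on 277 points, sign = (−1)^{277−2} = -1.
Zolotarev: (50|277) = -1, matching the cycle-count sign.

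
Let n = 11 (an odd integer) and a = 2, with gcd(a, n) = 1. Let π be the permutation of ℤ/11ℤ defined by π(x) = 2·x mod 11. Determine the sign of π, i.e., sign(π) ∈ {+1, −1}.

-1

Trace 6: π^k(6) = [6, 1, 2, 4, 8, 5, 10] for k=0..6.
π_2 has 2 disjoint cycles with lengths [10, 1] on {0,…,10}.
n − c = 11 − 2 = 9; sign = (−1)^9 = -1.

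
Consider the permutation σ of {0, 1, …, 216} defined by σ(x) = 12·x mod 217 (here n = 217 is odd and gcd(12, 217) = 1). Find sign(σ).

Trace 117: π^k(117) = [117, 102, 139, 149, 52, 190, 110] for k=0..6.
Decompose π into cycles: lengths [30, 30, 30, 30, 30, 30, 30, 6, 1] (9 cycles, including the fixed point 0).
Σ(ℓ_i−1) = 217−9 = 208; sign = (−1)^208 = +1.

+1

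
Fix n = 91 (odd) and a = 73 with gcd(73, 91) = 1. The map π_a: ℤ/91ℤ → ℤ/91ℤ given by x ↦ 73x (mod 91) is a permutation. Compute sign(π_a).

Orbit of 47 under x↦73x: [47, 64, 31, 79, 34, 25, 5]… (length divides ord_91(73)).
Decompose π into cycles: lengths [12, 12, 12, 12, 12, 12, 6, 4, 4, 4, 1] (11 cycles, including the fixed point 0).
91 − 11 = 80 transpositions; sign(π) = (−1)^80 = +1.
Via Zolotarev, sign(π_{73}) = (73|91) = +1.

+1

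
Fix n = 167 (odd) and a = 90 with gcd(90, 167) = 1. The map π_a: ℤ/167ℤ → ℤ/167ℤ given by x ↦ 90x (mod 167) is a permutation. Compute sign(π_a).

-1

Orbit of 113 under x↦90x: [113, 150, 140, 75, 70, 121, 35]… (length divides ord_167(90)).
Cycle lengths of π_90 on ℤ/167ℤ: [166, 1]; 2 cycles in total.
n − c = 167 − 2 = 165; sign = (−1)^165 = -1.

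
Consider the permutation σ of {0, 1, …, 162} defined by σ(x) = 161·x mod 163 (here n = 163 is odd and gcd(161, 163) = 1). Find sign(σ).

+1

Start at x=1: 1 → 161 → 4 → 155 → 16 → 131 → 64 → … (one orbit).
Cycle lengths of π_161 on ℤ/163ℤ: [81, 81, 1]; 3 cycles in total.
n − c = 163 − 3 = 160; sign = (−1)^160 = +1.
Via Zolotarev, sign(π_{161}) = (161|163) = +1.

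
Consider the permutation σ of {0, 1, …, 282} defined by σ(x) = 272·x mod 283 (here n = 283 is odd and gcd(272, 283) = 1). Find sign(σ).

Orbit of 264 under x↦272x: [264, 209, 248, 102, 10, 173, 78]… (length divides ord_283(272)).
2 cycles of lengths [282, 1].
2 cycles on 283: each ℓ→(−1)^(ℓ−1), product (−1)^281 = -1.
The Jacobi symbol (272|283) = -1 (Zolotarev) agrees.

-1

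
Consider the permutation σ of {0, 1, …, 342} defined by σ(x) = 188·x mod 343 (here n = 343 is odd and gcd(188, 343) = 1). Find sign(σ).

-1

Trace 237: π^k(237) = [237, 309, 125, 176, 160, 239, 342] for k=0..6.
Decompose π into cycles: lengths [98, 98, 98, 14, 14, 14, 2, 2, 2, 1] (10 cycles, including the fixed point 0).
With 10 cycles on 343 points, sign = (−1)^{343−10} = -1.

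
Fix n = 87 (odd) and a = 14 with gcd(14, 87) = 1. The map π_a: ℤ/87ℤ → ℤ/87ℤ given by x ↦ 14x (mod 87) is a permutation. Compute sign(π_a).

+1

Orbit of 49 under x↦14x: [49, 77, 34, 41, 52, 32, 13]… (length divides ord_87(14)).
π_14 has 5 disjoint cycles with lengths [28, 28, 28, 2, 1] on {0,…,86}.
5 cycles on 87: each ℓ→(−1)^(ℓ−1), product (−1)^82 = +1.
(14|87)_J = +1 (Zolotarev's lemma cross-check).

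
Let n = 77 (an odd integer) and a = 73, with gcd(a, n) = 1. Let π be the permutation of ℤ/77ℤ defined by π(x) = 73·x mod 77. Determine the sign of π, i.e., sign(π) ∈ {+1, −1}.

Start at x=17: 17 → 9 → 41 → 67 → 40 → 71 → 24 → … (one orbit).
The orbit structure of x ↦ 73x mod 77: 5 orbits of sizes [30, 30, 10, 6, 1].
Σ(ℓ_i−1) = 77−5 = 72; sign = (−1)^72 = +1.

+1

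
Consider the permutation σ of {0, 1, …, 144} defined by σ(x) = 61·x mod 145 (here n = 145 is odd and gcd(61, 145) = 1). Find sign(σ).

Trace 21: π^k(21) = [21, 121, 131, 16, 106, 86, 26] for k=0..6.
10 cycles of lengths [28, 28, 28, 28, 28, 1, 1, 1, 1, 1].
sign(π) = (−1)^{n − #cycles} = (−1)^{145−10} = (−1)^135 = -1.

-1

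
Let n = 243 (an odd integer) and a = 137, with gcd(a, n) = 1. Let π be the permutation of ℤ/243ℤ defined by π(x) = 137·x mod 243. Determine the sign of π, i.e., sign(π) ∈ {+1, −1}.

-1

Orbit of 154 under x↦137x: [154, 200, 184, 179, 223, 176, 55]… (length divides ord_243(137)).
Cycle lengths of π_137 on ℤ/243ℤ: [162, 54, 18, 6, 2, 1]; 6 cycles in total.
243 − 6 = 237 transpositions; sign(π) = (−1)^237 = -1.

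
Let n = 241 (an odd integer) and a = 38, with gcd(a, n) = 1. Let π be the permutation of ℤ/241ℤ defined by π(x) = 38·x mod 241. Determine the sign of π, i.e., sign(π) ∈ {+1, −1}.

Orbit of 237 under x↦38x: [237, 89, 8, 63, 225, 115, 32]… (length divides ord_241(38)).
6 cycles of lengths [48, 48, 48, 48, 48, 1].
6 cycles on 241: each ℓ→(−1)^(ℓ−1), product (−1)^235 = -1.

-1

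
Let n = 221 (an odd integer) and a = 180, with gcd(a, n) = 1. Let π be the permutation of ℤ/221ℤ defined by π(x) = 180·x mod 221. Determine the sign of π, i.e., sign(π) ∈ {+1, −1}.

Orbit of 5 under x↦180x: [5, 16, 7, 155, 54, 217, 164]… (length divides ord_221(180)).
Cycle lengths of π_180 on ℤ/221ℤ: [48, 48, 48, 48, 16, 12, 1]; 7 cycles in total.
Σ(ℓ_i−1) = 221−7 = 214; sign = (−1)^214 = +1.
(180|221)_J = +1 (Zolotarev's lemma cross-check).

+1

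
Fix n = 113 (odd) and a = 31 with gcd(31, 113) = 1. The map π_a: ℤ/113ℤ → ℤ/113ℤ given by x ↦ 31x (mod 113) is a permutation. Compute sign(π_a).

Start at x=105: 105 → 91 → 109 → 102 → 111 → 51 → 112 → … (one orbit).
Cycle lengths of π_31 on ℤ/113ℤ: [56, 56, 1]; 3 cycles in total.
113 − 3 = 110 transpositions; sign(π) = (−1)^110 = +1.
Via Zolotarev, sign(π_{31}) = (31|113) = +1.

+1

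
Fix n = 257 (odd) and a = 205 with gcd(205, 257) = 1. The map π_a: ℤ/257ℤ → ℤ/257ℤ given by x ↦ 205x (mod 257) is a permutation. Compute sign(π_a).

+1

Orbit of 31 under x↦205x: [31, 187, 42, 129, 231, 67, 114]… (length divides ord_257(205)).
Cycle type of π: 128×2 + 1; total 3 cycles.
257 − 3 = 254 transpositions; sign(π) = (−1)^254 = +1.
Check: (205/257) = +1 by Zolotarev.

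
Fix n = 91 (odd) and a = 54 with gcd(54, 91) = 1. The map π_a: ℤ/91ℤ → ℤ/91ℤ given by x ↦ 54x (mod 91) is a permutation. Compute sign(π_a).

Start at x=4: 4 → 34 → 16 → 45 → 64 → 89 → 74 → … (one orbit).
Cycle lengths of π_54 on ℤ/91ℤ: [12, 12, 12, 12, 12, 12, 12, 6, 1]; 9 cycles in total.
n − c = 91 − 9 = 82; sign = (−1)^82 = +1.
Zolotarev: (54|91) = +1, matching the cycle-count sign.

+1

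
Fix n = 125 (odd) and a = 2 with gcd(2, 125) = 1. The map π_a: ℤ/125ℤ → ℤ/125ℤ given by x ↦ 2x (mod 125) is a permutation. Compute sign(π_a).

Start at x=112: 112 → 99 → 73 → 21 → 42 → 84 → 43 → … (one orbit).
Decompose π into cycles: lengths [100, 20, 4, 1] (4 cycles, including the fixed point 0).
sign(π) = (−1)^{n − #cycles} = (−1)^{125−4} = (−1)^121 = -1.
Via Zolotarev, sign(π_{2}) = (2|125) = -1.

-1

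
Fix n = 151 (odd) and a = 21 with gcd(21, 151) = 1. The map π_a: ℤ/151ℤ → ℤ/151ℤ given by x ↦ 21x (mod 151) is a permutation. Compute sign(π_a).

Start at x=137: 137 → 8 → 17 → 55 → 98 → 95 → 32 → … (one orbit).
Cycle lengths of π_21 on ℤ/151ℤ: [75, 75, 1]; 3 cycles in total.
n − c = 151 − 3 = 148; sign = (−1)^148 = +1.
Check: (21/151) = +1 by Zolotarev.

+1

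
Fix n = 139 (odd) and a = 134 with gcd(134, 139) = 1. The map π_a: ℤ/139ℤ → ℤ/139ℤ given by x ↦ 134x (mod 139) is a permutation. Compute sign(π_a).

-1

Orbit of 62 under x↦134x: [62, 107, 21, 34, 108, 16, 59]… (length divides ord_139(134)).
The orbit structure of x ↦ 134x mod 139: 2 orbits of sizes [138, 1].
139 − 2 = 137 transpositions; sign(π) = (−1)^137 = -1.
(134|139)_J = -1 (Zolotarev's lemma cross-check).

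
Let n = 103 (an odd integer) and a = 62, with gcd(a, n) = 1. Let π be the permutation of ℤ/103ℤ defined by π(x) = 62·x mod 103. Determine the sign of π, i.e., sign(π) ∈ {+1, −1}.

-1

Orbit of 51 under x↦62x: [51, 72, 35, 7, 22, 25, 5]… (length divides ord_103(62)).
π_62 has 2 disjoint cycles with lengths [102, 1] on {0,…,102}.
103 − 2 = 101 transpositions; sign(π) = (−1)^101 = -1.
Zolotarev: (62|103) = -1, matching the cycle-count sign.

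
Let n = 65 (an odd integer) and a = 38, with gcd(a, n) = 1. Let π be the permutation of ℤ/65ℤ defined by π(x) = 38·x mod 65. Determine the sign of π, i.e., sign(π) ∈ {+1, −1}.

Orbit of 1 under x↦38x: [1, 38, 14, 12]… (length divides ord_65(38)).
Decompose π into cycles: lengths [4, 4, 4, 4, 4, 4, 4, 4, 4, 4, 4, 4, 4, 2, 2, 2, 2, 2, 2, 1] (20 cycles, including the fixed point 0).
20 cycles on 65: each ℓ→(−1)^(ℓ−1), product (−1)^45 = -1.
The Jacobi symbol (38|65) = -1 (Zolotarev) agrees.

-1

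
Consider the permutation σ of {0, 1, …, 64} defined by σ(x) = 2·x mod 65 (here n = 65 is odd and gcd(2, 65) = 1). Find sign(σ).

Start at x=61: 61 → 57 → 49 → 33 → 1 → 2 → 4 → … (one orbit).
Decompose π into cycles: lengths [12, 12, 12, 12, 12, 4, 1] (7 cycles, including the fixed point 0).
7 cycles on 65: each ℓ→(−1)^(ℓ−1), product (−1)^58 = +1.
Via Zolotarev, sign(π_{2}) = (2|65) = +1.

+1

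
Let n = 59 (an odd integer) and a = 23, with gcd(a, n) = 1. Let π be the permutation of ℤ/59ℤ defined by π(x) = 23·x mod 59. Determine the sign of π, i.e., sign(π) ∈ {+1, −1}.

Trace 25: π^k(25) = [25, 44, 9, 30, 41, 58, 36] for k=0..6.
Decompose π into cycles: lengths [58, 1] (2 cycles, including the fixed point 0).
With 2 cycles on 59 points, sign = (−1)^{59−2} = -1.
(23|59)_J = -1 (Zolotarev's lemma cross-check).

-1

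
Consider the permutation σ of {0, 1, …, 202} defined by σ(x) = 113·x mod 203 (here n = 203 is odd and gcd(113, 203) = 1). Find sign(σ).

Start at x=99: 99 → 22 → 50 → 169 → 15 → 71 → 106 → … (one orbit).
14 cycles of lengths [28, 28, 28, 28, 28, 28, 28, 1, 1, 1, 1, 1, 1, 1].
n − c = 203 − 14 = 189; sign = (−1)^189 = -1.

-1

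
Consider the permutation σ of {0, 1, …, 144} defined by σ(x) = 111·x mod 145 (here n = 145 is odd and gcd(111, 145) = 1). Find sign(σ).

+1

Orbit of 141 under x↦111x: [141, 136, 16, 36, 81, 1, 111]… (length divides ord_145(111)).
Cycle lengths of π_111 on ℤ/145ℤ: [7, 7, 7, 7, 7, 7, 7, 7, 7, 7, 7, 7, 7, 7, 7, 7, 7, 7, 7, 7, 1, 1, 1, 1, 1]; 25 cycles in total.
sign(π) = (−1)^{n − #cycles} = (−1)^{145−25} = (−1)^120 = +1.
Via Zolotarev, sign(π_{111}) = (111|145) = +1.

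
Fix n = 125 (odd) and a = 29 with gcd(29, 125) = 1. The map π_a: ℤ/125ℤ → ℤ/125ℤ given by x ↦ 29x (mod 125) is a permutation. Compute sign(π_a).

+1

Trace 96: π^k(96) = [96, 34, 111, 94, 101, 54, 66] for k=0..6.
π_29 has 7 disjoint cycles with lengths [50, 50, 10, 10, 2, 2, 1] on {0,…,124}.
sign(π) = (−1)^{n − #cycles} = (−1)^{125−7} = (−1)^118 = +1.
The Jacobi symbol (29|125) = +1 (Zolotarev) agrees.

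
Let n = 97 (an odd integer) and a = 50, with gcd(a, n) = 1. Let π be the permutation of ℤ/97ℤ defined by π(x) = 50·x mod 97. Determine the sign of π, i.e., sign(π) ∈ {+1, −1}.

+1

Orbit of 75 under x↦50x: [75, 64, 96, 47, 22, 33, 1]… (length divides ord_97(50)).
Cycle lengths of π_50 on ℤ/97ℤ: [8, 8, 8, 8, 8, 8, 8, 8, 8, 8, 8, 8, 1]; 13 cycles in total.
With 13 cycles on 97 points, sign = (−1)^{97−13} = +1.
Check: (50/97) = +1 by Zolotarev.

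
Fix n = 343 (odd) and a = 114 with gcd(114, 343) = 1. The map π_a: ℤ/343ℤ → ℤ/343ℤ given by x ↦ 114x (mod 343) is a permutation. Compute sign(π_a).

Orbit of 261 under x↦114x: [261, 256, 29, 219, 270, 253, 30]… (length divides ord_343(114)).
π_114 has 7 disjoint cycles with lengths [147, 147, 21, 21, 3, 3, 1] on {0,…,342}.
Σ(ℓ_i−1) = 343−7 = 336; sign = (−1)^336 = +1.
Check: (114/343) = +1 by Zolotarev.

+1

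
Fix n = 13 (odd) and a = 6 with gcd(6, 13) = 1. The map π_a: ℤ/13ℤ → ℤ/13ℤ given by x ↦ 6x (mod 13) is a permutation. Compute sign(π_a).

-1

Trace 10: π^k(10) = [10, 8, 9, 2, 12, 7, 3] for k=0..6.
Decompose π into cycles: lengths [12, 1] (2 cycles, including the fixed point 0).
Σ(ℓ_i−1) = 13−2 = 11; sign = (−1)^11 = -1.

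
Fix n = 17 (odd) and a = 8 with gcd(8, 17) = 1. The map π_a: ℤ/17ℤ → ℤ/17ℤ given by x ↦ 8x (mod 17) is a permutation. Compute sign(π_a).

Trace 2: π^k(2) = [2, 16, 9, 4, 15, 1, 8] for k=0..6.
The orbit structure of x ↦ 8x mod 17: 3 orbits of sizes [8, 8, 1].
sign(π) = (−1)^{n − #cycles} = (−1)^{17−3} = (−1)^14 = +1.

+1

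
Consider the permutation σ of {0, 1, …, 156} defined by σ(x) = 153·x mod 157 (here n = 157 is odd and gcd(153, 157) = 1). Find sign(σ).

Orbit of 93 under x↦153x: [93, 99, 75, 14, 101, 67, 46]… (length divides ord_157(153)).
Cycle lengths of π_153 on ℤ/157ℤ: [13, 13, 13, 13, 13, 13, 13, 13, 13, 13, 13, 13, 1]; 13 cycles in total.
n − c = 157 − 13 = 144; sign = (−1)^144 = +1.
Zolotarev: (153|157) = +1, matching the cycle-count sign.

+1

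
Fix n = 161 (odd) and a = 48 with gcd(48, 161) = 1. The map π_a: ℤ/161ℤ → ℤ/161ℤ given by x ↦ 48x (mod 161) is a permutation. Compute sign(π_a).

-1

Orbit of 62 under x↦48x: [62, 78, 41, 36, 118, 29, 104]… (length divides ord_161(48)).
Cycle lengths of π_48 on ℤ/161ℤ: [22, 22, 22, 22, 22, 22, 11, 11, 2, 2, 2, 1]; 12 cycles in total.
sign(π) = (−1)^{n − #cycles} = (−1)^{161−12} = (−1)^149 = -1.
Check: (48/161) = -1 by Zolotarev.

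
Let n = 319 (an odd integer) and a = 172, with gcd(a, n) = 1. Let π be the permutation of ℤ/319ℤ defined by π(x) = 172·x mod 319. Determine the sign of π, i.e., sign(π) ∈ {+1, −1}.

Trace 223: π^k(223) = [223, 76, 312, 72, 262, 85, 265] for k=0..6.
Cycle type of π: 140×2 + 28 + 10 + 1; total 5 cycles.
sign(π) = (−1)^{n − #cycles} = (−1)^{319−5} = (−1)^314 = +1.
Zolotarev: (172|319) = +1, matching the cycle-count sign.

+1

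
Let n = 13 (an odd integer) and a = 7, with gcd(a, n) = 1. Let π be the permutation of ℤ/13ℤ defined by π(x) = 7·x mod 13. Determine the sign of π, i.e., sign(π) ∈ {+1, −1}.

Trace 8: π^k(8) = [8, 4, 2, 1, 7, 10, 5] for k=0..6.
The orbit structure of x ↦ 7x mod 13: 2 orbits of sizes [12, 1].
2 cycles on 13: each ℓ→(−1)^(ℓ−1), product (−1)^11 = -1.
The Jacobi symbol (7|13) = -1 (Zolotarev) agrees.

-1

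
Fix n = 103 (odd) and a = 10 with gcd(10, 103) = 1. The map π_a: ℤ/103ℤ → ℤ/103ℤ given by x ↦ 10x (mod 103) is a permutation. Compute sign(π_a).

-1

Start at x=23: 23 → 24 → 34 → 31 → 1 → 10 → 100 → … (one orbit).
Cycle type of π: 34×3 + 1; total 4 cycles.
103 − 4 = 99 transpositions; sign(π) = (−1)^99 = -1.
Zolotarev: (10|103) = -1, matching the cycle-count sign.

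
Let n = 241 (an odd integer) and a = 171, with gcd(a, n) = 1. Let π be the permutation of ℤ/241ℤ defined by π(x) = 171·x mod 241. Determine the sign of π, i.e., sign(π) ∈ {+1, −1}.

Start at x=35: 35 → 201 → 149 → 174 → 111 → 183 → 204 → … (one orbit).
π_171 has 2 disjoint cycles with lengths [240, 1] on {0,…,240}.
241 − 2 = 239 transpositions; sign(π) = (−1)^239 = -1.
(171|241)_J = -1 (Zolotarev's lemma cross-check).

-1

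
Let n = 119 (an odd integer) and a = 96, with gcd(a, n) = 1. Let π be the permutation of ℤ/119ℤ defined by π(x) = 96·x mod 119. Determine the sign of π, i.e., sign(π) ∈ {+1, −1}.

Orbit of 82 under x↦96x: [82, 18, 62, 2, 73, 106, 61]… (length divides ord_119(96)).
The orbit structure of x ↦ 96x mod 119: 5 orbits of sizes [48, 48, 16, 6, 1].
n − c = 119 − 5 = 114; sign = (−1)^114 = +1.
Via Zolotarev, sign(π_{96}) = (96|119) = +1.

+1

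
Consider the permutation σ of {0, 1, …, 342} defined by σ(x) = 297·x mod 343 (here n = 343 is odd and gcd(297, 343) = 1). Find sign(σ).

Start at x=43: 43 → 80 → 93 → 181 → 249 → 208 → 36 → … (one orbit).
Cycle lengths of π_297 on ℤ/343ℤ: [294, 42, 6, 1]; 4 cycles in total.
4 cycles on 343: each ℓ→(−1)^(ℓ−1), product (−1)^339 = -1.

-1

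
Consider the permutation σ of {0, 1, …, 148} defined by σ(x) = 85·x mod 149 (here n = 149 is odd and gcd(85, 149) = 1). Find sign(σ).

+1

Trace 123: π^k(123) = [123, 25, 39, 37, 16, 19, 125] for k=0..6.
The orbit structure of x ↦ 85x mod 149: 5 orbits of sizes [37, 37, 37, 37, 1].
5 cycles on 149: each ℓ→(−1)^(ℓ−1), product (−1)^144 = +1.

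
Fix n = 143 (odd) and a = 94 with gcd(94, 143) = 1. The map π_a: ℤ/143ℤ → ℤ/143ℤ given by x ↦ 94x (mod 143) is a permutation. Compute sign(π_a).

-1

Orbit of 120 under x↦94x: [120, 126, 118, 81, 35, 1, 94]… (length divides ord_143(94)).
Decompose π into cycles: lengths [30, 30, 30, 30, 10, 3, 3, 3, 3, 1] (10 cycles, including the fixed point 0).
n − c = 143 − 10 = 133; sign = (−1)^133 = -1.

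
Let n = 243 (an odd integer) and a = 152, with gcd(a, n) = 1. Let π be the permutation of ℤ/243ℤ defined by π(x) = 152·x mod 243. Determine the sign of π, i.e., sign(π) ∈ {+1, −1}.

Start at x=152: 152 → 19 → 215 → 118 → 197 → 55 → 98 → … (one orbit).
The orbit structure of x ↦ 152x mod 243: 14 orbits of sizes [54, 54, 54, 18, 18, 18, 6, 6, 6, 2, 2, 2, 2, 1].
243 − 14 = 229 transpositions; sign(π) = (−1)^229 = -1.
Check: (152/243) = -1 by Zolotarev.

-1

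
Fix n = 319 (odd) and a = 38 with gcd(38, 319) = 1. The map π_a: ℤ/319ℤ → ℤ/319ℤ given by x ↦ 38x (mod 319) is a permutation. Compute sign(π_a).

Start at x=23: 23 → 236 → 36 → 92 → 306 → 144 → 49 → … (one orbit).
Cycle lengths of π_38 on ℤ/319ℤ: [70, 70, 70, 70, 14, 14, 5, 5, 1]; 9 cycles in total.
sign(π) = (−1)^{n − #cycles} = (−1)^{319−9} = (−1)^310 = +1.

+1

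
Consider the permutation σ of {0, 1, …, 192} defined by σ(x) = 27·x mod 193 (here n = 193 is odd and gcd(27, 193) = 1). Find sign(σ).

Start at x=81: 81 → 64 → 184 → 143 → 1 → 27 → 150 → … (one orbit).
The orbit structure of x ↦ 27x mod 193: 13 orbits of sizes [16, 16, 16, 16, 16, 16, 16, 16, 16, 16, 16, 16, 1].
Σ(ℓ_i−1) = 193−13 = 180; sign = (−1)^180 = +1.

+1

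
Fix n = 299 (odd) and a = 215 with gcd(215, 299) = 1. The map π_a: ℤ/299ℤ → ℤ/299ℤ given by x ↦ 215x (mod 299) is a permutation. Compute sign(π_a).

-1

Trace 288: π^k(288) = [288, 27, 124, 49, 70, 100, 271] for k=0..6.
Cycle lengths of π_215 on ℤ/299ℤ: [132, 132, 12, 11, 11, 1]; 6 cycles in total.
sign(π) = (−1)^{n − #cycles} = (−1)^{299−6} = (−1)^293 = -1.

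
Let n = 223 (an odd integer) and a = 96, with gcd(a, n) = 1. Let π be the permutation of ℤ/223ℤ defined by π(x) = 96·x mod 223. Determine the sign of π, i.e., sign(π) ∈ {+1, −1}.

-1

Trace 108: π^k(108) = [108, 110, 79, 2, 192, 146, 190] for k=0..6.
π_96 has 2 disjoint cycles with lengths [222, 1] on {0,…,222}.
2 cycles on 223: each ℓ→(−1)^(ℓ−1), product (−1)^221 = -1.
Via Zolotarev, sign(π_{96}) = (96|223) = -1.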